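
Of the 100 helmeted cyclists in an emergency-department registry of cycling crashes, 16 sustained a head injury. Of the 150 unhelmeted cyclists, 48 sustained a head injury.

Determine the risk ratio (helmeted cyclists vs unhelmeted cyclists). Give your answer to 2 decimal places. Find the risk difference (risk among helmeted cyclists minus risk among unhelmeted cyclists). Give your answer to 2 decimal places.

RR = 0.50; RD = -0.16

risk, helmeted cyclists = 16/100 = 0.1600
risk, unhelmeted cyclists = 48/150 = 0.3200
RR = 0.1600 / 0.3200 = 0.50
risk difference = 0.1600 − 0.3200 = -0.16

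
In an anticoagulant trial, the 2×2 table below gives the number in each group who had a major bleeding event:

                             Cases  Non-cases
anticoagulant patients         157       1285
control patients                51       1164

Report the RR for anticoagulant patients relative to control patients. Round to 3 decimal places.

2.594

risk, anticoagulant patients = 157/1442 = 0.10888
risk, control patients = 51/1215 = 0.04198
RR = 0.10888 / 0.04198 = 2.594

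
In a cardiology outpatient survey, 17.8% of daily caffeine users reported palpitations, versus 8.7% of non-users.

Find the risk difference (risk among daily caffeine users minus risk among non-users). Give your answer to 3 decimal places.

risk difference = 0.1780 − 0.0870 = 0.091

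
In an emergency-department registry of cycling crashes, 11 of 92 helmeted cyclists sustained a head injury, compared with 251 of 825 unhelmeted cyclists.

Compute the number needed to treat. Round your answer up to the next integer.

NNT: 6

risk, helmeted cyclists = 11/92 = 0.119565
risk, unhelmeted cyclists = 251/825 = 0.304242
absolute risk difference = 0.184677
1 / 0.184677 = 5.415 → round up → 6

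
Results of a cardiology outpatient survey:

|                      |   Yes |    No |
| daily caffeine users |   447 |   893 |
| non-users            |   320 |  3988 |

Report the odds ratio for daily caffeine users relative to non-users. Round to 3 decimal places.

OR = (447 × 3988) / (893 × 320) = 1782636/285760 ≈ 6.238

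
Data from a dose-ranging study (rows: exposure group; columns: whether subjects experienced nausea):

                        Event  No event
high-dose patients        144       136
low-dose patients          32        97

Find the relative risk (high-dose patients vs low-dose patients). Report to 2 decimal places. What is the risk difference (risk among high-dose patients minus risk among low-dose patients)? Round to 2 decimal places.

RR = 2.07; RD = 0.27

risk, high-dose patients = 144/280 = 0.5143
risk, low-dose patients = 32/129 = 0.2481
RR = 0.5143 / 0.2481 = 2.07
risk difference = 0.5143 − 0.2481 = 0.27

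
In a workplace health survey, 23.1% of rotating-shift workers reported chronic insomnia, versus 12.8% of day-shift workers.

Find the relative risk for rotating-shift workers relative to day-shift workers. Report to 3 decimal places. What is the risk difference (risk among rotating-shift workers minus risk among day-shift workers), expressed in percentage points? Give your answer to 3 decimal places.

RR = 0.2310 / 0.1280 = 1.805
risk difference = 0.2310 − 0.1280 = 0.1030 → 10.300 percentage points

RR = 1.805; RD = 10.300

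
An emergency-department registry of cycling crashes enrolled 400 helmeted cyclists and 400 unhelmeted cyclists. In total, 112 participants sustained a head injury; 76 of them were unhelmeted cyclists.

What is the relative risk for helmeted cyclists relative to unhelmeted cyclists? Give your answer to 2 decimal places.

helmeted cyclists with the outcome: 112 − 76 = 36
helmeted cyclists without the outcome: 400 − 36 = 364
unhelmeted cyclists without the outcome: 400 − 76 = 324
risk, helmeted cyclists = 36/400 = 0.0900
risk, unhelmeted cyclists = 76/400 = 0.1900
RR = 0.0900 / 0.1900 = 0.47

0.47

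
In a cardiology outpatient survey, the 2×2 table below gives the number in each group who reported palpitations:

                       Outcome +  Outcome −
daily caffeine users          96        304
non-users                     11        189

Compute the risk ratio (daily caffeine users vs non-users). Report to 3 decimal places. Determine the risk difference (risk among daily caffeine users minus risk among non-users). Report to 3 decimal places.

RR = 4.364; RD = 0.185

risk, daily caffeine users = 96/400 = 0.2400
risk, non-users = 11/200 = 0.0550
RR = 0.2400 / 0.0550 = 4.364
risk difference = 0.2400 − 0.0550 = 0.185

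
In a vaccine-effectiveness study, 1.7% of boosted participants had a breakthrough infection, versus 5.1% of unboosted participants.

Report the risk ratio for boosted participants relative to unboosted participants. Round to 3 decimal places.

RR = 0.01700 / 0.05100 = 0.333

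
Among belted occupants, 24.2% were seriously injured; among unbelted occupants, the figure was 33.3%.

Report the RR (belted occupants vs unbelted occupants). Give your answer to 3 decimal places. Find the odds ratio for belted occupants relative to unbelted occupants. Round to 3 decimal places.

RR = 0.2420 / 0.3330 = 0.727
odds, belted occupants = 0.2420/0.7580 = 0.3193
odds, unbelted occupants = 0.3330/0.6670 = 0.4993
OR = 0.3193 / 0.4993 = 0.639

RR = 0.727; OR = 0.639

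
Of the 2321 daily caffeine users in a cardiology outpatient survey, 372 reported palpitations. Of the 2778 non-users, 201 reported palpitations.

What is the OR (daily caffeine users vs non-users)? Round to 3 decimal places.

OR = (372 × 2577) / (1949 × 201) = 958644/391749 ≈ 2.447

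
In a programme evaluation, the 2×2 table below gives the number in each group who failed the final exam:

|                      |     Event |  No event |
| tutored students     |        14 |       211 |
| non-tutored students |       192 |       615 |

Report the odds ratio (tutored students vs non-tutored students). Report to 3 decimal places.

OR = (14 × 615) / (211 × 192) = 8610/40512 ≈ 0.213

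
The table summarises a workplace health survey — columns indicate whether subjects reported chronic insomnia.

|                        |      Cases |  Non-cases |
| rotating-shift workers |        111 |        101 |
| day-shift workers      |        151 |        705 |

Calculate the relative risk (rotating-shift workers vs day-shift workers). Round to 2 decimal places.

risk, rotating-shift workers = 111/212 = 0.5236
risk, day-shift workers = 151/856 = 0.1764
RR = 0.5236 / 0.1764 = 2.97

RR: 2.97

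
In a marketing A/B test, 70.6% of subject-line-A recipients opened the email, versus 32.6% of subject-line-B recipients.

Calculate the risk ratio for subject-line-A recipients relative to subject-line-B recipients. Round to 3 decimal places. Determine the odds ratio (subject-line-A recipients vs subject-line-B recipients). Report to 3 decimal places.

RR = 2.166; OR = 4.965

RR = 0.7060 / 0.3260 = 2.166
odds, subject-line-A recipients = 0.7060/0.2940 = 2.4014
odds, subject-line-B recipients = 0.3260/0.6740 = 0.4837
OR = 2.4014 / 0.4837 = 4.965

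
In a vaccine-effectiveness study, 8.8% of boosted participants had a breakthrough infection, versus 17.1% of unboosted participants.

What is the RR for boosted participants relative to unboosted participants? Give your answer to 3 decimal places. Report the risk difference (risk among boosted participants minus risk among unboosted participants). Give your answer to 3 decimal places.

RR = 0.515; RD = -0.083

RR = 0.0880 / 0.1710 = 0.515
risk difference = 0.0880 − 0.1710 = -0.083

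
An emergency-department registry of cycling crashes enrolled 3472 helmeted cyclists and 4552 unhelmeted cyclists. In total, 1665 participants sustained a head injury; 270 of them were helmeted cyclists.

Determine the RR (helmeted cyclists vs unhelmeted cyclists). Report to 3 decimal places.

helmeted cyclists without the outcome: 3472 − 270 = 3202
unhelmeted cyclists with the outcome: 1665 − 270 = 1395
unhelmeted cyclists without the outcome: 4552 − 1395 = 3157
risk, helmeted cyclists = 270/3472 = 0.0778
risk, unhelmeted cyclists = 1395/4552 = 0.3065
RR = 0.0778 / 0.3065 = 0.254

RR = 0.254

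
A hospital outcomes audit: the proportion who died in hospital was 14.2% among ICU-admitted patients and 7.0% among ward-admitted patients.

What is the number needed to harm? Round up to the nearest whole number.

absolute risk difference = 0.072000
1 / 0.072000 = 13.889 → round up → 14

NNH = 14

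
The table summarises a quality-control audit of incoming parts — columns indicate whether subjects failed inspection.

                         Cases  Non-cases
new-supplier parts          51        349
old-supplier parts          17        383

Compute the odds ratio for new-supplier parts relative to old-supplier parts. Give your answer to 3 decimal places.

OR = (51 × 383) / (349 × 17) = 19533/5933 ≈ 3.292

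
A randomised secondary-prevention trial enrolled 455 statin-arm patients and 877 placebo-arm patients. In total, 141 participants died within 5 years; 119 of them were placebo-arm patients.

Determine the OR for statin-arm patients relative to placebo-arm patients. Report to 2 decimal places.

statin-arm patients with the outcome: 141 − 119 = 22
statin-arm patients without the outcome: 455 − 22 = 433
placebo-arm patients without the outcome: 877 − 119 = 758
odds, statin-arm patients = 22/433 = 0.05081
odds, placebo-arm patients = 119/758 = 0.15699
OR = 0.05081 / 0.15699 = 0.32

OR = 0.32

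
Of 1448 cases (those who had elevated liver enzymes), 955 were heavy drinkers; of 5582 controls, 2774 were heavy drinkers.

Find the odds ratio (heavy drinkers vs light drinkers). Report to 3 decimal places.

OR = (955 × 2808) / (2774 × 493) = 2681640/1367582 ≈ 1.961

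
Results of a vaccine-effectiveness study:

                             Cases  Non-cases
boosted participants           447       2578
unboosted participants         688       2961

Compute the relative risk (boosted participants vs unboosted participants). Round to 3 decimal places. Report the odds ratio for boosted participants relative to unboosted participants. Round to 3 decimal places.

risk, boosted participants = 447/3025 = 0.1478
risk, unboosted participants = 688/3649 = 0.1885
RR = 0.1478 / 0.1885 = 0.784
odds, boosted participants = 447/2578 = 0.1734
odds, unboosted participants = 688/2961 = 0.2324
OR = 0.1734 / 0.2324 = 0.746

RR = 0.784; OR = 0.746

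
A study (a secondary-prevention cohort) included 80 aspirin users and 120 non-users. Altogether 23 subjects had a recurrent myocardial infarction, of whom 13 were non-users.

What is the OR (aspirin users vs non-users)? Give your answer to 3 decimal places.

1.176

aspirin users with the outcome: 23 − 13 = 10
aspirin users without the outcome: 80 − 10 = 70
non-users without the outcome: 120 − 13 = 107
OR = (10 × 107) / (70 × 13) = 1070/910 ≈ 1.176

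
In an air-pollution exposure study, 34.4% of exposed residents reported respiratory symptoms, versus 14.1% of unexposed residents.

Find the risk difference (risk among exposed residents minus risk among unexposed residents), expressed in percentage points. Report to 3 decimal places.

RD = 20.300

risk difference = 0.3440 − 0.1410 = 0.2030 → 20.300 percentage points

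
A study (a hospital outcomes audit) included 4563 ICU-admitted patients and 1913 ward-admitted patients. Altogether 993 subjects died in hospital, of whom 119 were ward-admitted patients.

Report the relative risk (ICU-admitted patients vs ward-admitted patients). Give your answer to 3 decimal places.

RR: 3.079

ICU-admitted patients with the outcome: 993 − 119 = 874
ICU-admitted patients without the outcome: 4563 − 874 = 3689
ward-admitted patients without the outcome: 1913 − 119 = 1794
risk, ICU-admitted patients = 874/4563 = 0.1915
risk, ward-admitted patients = 119/1913 = 0.0622
RR = 0.1915 / 0.0622 = 3.079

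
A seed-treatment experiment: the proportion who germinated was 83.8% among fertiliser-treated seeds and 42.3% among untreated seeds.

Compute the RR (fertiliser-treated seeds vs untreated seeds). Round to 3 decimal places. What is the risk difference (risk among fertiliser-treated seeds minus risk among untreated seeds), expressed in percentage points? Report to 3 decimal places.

RR = 0.8380 / 0.4230 = 1.981
risk difference = 0.8380 − 0.4230 = 0.4150 → 41.500 percentage points

RR = 1.981; RD = 41.500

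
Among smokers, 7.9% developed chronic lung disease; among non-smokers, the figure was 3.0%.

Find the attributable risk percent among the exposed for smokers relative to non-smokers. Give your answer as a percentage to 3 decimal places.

AR% = (0.07900 − 0.03000) / 0.07900 = 0.6203 → 62.025%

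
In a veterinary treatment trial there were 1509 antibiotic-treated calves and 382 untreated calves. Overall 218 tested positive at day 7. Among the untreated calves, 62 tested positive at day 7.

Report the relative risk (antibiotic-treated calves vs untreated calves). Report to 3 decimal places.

antibiotic-treated calves with the outcome: 218 − 62 = 156
antibiotic-treated calves without the outcome: 1509 − 156 = 1353
untreated calves without the outcome: 382 − 62 = 320
risk, antibiotic-treated calves = 156/1509 = 0.1034
risk, untreated calves = 62/382 = 0.1623
RR = 0.1034 / 0.1623 = 0.637

0.637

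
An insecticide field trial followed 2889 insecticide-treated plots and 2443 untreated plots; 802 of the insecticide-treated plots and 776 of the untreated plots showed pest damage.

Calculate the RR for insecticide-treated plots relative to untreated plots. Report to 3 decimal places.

risk, insecticide-treated plots = 802/2889 = 0.2776
risk, untreated plots = 776/2443 = 0.3176
RR = 0.2776 / 0.3176 = 0.874

0.874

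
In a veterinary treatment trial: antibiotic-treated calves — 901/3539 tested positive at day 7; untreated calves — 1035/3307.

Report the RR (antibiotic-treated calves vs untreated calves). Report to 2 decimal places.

risk, antibiotic-treated calves = 901/3539 = 0.2546
risk, untreated calves = 1035/3307 = 0.3130
RR = 0.2546 / 0.3130 = 0.81

0.81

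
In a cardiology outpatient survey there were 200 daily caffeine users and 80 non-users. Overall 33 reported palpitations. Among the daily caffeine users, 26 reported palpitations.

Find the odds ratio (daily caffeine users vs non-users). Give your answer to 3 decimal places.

daily caffeine users without the outcome: 200 − 26 = 174
non-users with the outcome: 33 − 26 = 7
non-users without the outcome: 80 − 7 = 73
OR = (26 × 73) / (174 × 7) = 1898/1218 ≈ 1.558

1.558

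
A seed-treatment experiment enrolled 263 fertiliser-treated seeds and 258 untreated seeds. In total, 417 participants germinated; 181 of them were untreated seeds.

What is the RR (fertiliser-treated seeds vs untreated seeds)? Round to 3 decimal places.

RR: 1.279

fertiliser-treated seeds with the outcome: 417 − 181 = 236
fertiliser-treated seeds without the outcome: 263 − 236 = 27
untreated seeds without the outcome: 258 − 181 = 77
risk, fertiliser-treated seeds = 236/263 = 0.8973
risk, untreated seeds = 181/258 = 0.7016
RR = 0.8973 / 0.7016 = 1.279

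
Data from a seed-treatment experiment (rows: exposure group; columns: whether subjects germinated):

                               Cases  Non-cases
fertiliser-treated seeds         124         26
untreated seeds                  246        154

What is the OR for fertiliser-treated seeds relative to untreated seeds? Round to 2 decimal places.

OR = (124 × 154) / (26 × 246) = 19096/6396 ≈ 2.99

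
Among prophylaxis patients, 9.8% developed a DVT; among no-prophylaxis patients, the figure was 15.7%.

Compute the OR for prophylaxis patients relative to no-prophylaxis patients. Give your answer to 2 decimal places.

odds, prophylaxis patients = 0.0980/0.9020 = 0.1086
odds, no-prophylaxis patients = 0.1570/0.8430 = 0.1862
OR = 0.1086 / 0.1862 = 0.58

0.58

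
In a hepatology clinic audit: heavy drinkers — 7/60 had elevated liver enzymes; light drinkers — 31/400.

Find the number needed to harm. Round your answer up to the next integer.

risk, heavy drinkers = 7/60 = 0.116667
risk, light drinkers = 31/400 = 0.077500
absolute risk difference = 0.039167
1 / 0.039167 = 25.532 → round up → 26

26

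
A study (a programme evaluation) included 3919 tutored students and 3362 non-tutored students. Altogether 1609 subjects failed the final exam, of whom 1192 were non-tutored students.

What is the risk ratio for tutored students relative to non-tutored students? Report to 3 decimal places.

0.300

tutored students with the outcome: 1609 − 1192 = 417
tutored students without the outcome: 3919 − 417 = 3502
non-tutored students without the outcome: 3362 − 1192 = 2170
risk, tutored students = 417/3919 = 0.1064
risk, non-tutored students = 1192/3362 = 0.3546
RR = 0.1064 / 0.3546 = 0.300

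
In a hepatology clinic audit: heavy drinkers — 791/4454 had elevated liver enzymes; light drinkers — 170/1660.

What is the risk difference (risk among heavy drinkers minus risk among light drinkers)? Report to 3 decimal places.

0.075

risk, heavy drinkers = 791/4454 = 0.1776
risk, light drinkers = 170/1660 = 0.1024
risk difference = 0.1776 − 0.1024 = 0.075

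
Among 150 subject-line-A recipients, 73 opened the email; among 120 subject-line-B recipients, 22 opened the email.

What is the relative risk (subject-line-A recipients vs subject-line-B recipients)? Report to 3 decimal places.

2.655

risk, subject-line-A recipients = 73/150 = 0.4867
risk, subject-line-B recipients = 22/120 = 0.1833
RR = 0.4867 / 0.1833 = 2.655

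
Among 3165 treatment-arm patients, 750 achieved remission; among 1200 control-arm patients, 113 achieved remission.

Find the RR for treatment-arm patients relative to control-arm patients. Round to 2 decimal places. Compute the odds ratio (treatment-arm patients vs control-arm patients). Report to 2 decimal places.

risk, treatment-arm patients = 750/3165 = 0.2370
risk, control-arm patients = 113/1200 = 0.0942
RR = 0.2370 / 0.0942 = 2.52
OR = (750 × 1087) / (2415 × 113) = 815250/272895 ≈ 2.99

RR = 2.52; OR = 2.99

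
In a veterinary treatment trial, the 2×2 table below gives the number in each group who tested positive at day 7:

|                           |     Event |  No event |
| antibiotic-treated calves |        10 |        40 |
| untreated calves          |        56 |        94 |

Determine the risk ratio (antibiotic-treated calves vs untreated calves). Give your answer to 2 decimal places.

RR: 0.54

risk, antibiotic-treated calves = 10/50 = 0.2000
risk, untreated calves = 56/150 = 0.3733
RR = 0.2000 / 0.3733 = 0.54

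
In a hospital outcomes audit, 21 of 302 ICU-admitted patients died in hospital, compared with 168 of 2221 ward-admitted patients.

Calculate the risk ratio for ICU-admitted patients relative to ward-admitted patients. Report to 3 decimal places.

0.919

risk, ICU-admitted patients = 21/302 = 0.0695
risk, ward-admitted patients = 168/2221 = 0.0756
RR = 0.0695 / 0.0756 = 0.919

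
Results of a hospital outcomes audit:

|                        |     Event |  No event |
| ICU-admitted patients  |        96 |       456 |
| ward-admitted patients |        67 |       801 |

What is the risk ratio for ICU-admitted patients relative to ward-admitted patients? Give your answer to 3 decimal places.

2.253

risk, ICU-admitted patients = 96/552 = 0.1739
risk, ward-admitted patients = 67/868 = 0.0772
RR = 0.1739 / 0.0772 = 2.253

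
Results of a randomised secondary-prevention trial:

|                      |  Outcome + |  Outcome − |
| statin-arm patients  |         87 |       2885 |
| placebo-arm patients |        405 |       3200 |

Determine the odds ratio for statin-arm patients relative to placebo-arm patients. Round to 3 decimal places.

OR = (87 × 3200) / (2885 × 405) = 278400/1168425 ≈ 0.238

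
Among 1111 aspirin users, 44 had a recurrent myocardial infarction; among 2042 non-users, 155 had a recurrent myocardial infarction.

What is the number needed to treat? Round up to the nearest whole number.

28

risk, aspirin users = 44/1111 = 0.039604
risk, non-users = 155/2042 = 0.075906
absolute risk difference = 0.036302
1 / 0.036302 = 27.547 → round up → 28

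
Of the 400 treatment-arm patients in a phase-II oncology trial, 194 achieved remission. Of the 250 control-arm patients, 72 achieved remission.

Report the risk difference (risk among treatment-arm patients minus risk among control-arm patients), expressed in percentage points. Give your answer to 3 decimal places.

RD: 19.700

risk, treatment-arm patients = 194/400 = 0.4850
risk, control-arm patients = 72/250 = 0.2880
risk difference = 0.4850 − 0.2880 = 0.1970 → 19.700 percentage points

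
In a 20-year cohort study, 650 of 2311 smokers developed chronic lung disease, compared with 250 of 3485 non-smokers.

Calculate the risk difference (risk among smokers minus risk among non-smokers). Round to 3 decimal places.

RD: 0.210

risk, smokers = 650/2311 = 0.2813
risk, non-smokers = 250/3485 = 0.0717
risk difference = 0.2813 − 0.0717 = 0.210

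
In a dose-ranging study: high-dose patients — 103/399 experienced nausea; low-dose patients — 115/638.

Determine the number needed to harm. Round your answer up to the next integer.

NNH = 13

risk, high-dose patients = 103/399 = 0.258145
risk, low-dose patients = 115/638 = 0.180251
absolute risk difference = 0.077895
1 / 0.077895 = 12.838 → round up → 13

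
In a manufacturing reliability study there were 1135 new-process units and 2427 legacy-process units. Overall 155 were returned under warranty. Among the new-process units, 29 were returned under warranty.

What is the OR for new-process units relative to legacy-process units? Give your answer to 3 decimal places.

new-process units without the outcome: 1135 − 29 = 1106
legacy-process units with the outcome: 155 − 29 = 126
legacy-process units without the outcome: 2427 − 126 = 2301
OR = (29 × 2301) / (1106 × 126) = 66729/139356 ≈ 0.479

0.479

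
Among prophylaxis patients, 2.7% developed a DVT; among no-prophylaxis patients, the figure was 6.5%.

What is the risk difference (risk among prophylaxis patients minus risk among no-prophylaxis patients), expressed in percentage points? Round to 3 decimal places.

risk difference = 0.02700 − 0.06500 = -0.03800 → -3.800 percentage points

-3.800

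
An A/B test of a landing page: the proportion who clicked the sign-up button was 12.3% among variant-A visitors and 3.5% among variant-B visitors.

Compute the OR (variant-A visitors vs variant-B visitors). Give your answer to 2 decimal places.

odds, variant-A visitors = 0.12300/0.87700 = 0.14025
odds, variant-B visitors = 0.03500/0.96500 = 0.03627
OR = 0.14025 / 0.03627 = 3.87

3.87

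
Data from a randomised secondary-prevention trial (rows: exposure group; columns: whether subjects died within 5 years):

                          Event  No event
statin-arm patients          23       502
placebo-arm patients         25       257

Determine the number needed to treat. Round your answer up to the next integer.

risk, statin-arm patients = 23/525 = 0.043810
risk, placebo-arm patients = 25/282 = 0.088652
absolute risk difference = 0.044843
1 / 0.044843 = 22.300 → round up → 23

23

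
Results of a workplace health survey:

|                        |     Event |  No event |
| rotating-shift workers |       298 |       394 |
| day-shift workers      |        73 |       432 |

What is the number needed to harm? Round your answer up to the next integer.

risk, rotating-shift workers = 298/692 = 0.430636
risk, day-shift workers = 73/505 = 0.144554
absolute risk difference = 0.286081
1 / 0.286081 = 3.496 → round up → 4

NNH: 4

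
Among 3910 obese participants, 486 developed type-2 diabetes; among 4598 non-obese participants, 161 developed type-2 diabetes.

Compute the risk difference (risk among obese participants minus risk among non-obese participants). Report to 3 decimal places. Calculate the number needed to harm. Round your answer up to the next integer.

RD = 0.089; NNH = 12

risk, obese participants = 486/3910 = 0.12430
risk, non-obese participants = 161/4598 = 0.03502
risk difference = 0.12430 − 0.03502 = 0.089
absolute risk difference = 0.089281
1 / 0.089281 = 11.201 → round up → 12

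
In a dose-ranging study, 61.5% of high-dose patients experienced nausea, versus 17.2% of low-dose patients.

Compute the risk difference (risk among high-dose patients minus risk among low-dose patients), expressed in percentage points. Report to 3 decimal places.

44.300

risk difference = 0.6150 − 0.1720 = 0.4430 → 44.300 percentage points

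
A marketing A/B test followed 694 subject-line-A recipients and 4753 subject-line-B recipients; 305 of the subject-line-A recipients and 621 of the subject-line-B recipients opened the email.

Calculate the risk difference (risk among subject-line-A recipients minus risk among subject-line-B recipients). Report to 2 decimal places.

risk, subject-line-A recipients = 305/694 = 0.4395
risk, subject-line-B recipients = 621/4753 = 0.1307
risk difference = 0.4395 − 0.1307 = 0.31

RD: 0.31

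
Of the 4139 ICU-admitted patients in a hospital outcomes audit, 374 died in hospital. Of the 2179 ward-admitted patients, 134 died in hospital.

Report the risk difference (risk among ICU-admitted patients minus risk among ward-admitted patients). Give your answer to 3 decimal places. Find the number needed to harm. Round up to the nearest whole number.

RD = 0.029; NNH = 35

risk, ICU-admitted patients = 374/4139 = 0.0904
risk, ward-admitted patients = 134/2179 = 0.0615
risk difference = 0.0904 − 0.0615 = 0.029
absolute risk difference = 0.028864
1 / 0.028864 = 34.645 → round up → 35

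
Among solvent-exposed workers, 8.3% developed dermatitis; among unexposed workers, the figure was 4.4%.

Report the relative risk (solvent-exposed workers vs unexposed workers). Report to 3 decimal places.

RR = 0.08300 / 0.04400 = 1.886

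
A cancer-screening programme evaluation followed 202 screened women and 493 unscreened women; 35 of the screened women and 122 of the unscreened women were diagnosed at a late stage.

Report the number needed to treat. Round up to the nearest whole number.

risk, screened women = 35/202 = 0.173267
risk, unscreened women = 122/493 = 0.247465
absolute risk difference = 0.074197
1 / 0.074197 = 13.478 → round up → 14

14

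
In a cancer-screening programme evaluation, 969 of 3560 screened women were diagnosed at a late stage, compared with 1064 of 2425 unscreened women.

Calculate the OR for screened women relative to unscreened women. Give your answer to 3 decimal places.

OR: 0.478

odds, screened women = 969/2591 = 0.3740
odds, unscreened women = 1064/1361 = 0.7818
OR = 0.3740 / 0.7818 = 0.478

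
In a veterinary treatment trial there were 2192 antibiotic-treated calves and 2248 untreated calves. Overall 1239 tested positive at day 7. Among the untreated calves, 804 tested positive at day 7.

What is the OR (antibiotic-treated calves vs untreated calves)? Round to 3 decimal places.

antibiotic-treated calves with the outcome: 1239 − 804 = 435
antibiotic-treated calves without the outcome: 2192 − 435 = 1757
untreated calves without the outcome: 2248 − 804 = 1444
odds, antibiotic-treated calves = 435/1757 = 0.2476
odds, untreated calves = 804/1444 = 0.5568
OR = 0.2476 / 0.5568 = 0.445

0.445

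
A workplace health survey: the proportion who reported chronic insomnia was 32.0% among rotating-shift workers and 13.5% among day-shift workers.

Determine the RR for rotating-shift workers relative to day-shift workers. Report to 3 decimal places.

RR = 0.3200 / 0.1350 = 2.370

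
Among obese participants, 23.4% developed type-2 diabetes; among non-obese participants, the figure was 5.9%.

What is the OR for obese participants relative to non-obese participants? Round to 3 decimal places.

odds, obese participants = 0.2340/0.7660 = 0.3055
odds, non-obese participants = 0.0590/0.9410 = 0.0627
OR = 0.3055 / 0.0627 = 4.872

OR ≈ 4.872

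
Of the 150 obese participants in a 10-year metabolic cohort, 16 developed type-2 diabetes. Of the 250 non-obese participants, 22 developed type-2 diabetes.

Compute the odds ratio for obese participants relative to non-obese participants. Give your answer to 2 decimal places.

odds, obese participants = 16/134 = 0.1194
odds, non-obese participants = 22/228 = 0.0965
OR = 0.1194 / 0.0965 = 1.24

1.24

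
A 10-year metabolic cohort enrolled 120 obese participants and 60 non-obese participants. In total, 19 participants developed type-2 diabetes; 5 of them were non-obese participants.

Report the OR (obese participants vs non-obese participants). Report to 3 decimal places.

1.453

obese participants with the outcome: 19 − 5 = 14
obese participants without the outcome: 120 − 14 = 106
non-obese participants without the outcome: 60 − 5 = 55
OR = (14 × 55) / (106 × 5) = 770/530 ≈ 1.453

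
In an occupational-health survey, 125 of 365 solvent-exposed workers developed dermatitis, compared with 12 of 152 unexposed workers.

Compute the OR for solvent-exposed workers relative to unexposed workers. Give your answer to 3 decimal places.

OR = (125 × 140) / (240 × 12) = 17500/2880 ≈ 6.076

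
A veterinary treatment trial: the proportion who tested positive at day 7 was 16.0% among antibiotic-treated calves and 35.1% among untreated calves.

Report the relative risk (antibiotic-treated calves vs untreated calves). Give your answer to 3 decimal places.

RR = 0.1600 / 0.3510 = 0.456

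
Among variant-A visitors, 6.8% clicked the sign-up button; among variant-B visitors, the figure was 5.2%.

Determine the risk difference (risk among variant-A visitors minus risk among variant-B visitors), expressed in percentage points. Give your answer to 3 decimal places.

RD: 1.600

risk difference = 0.0680 − 0.0520 = 0.0160 → 1.600 percentage points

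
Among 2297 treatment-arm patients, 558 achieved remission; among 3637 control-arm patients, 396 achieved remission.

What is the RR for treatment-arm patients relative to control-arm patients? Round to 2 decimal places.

2.23

risk, treatment-arm patients = 558/2297 = 0.2429
risk, control-arm patients = 396/3637 = 0.1089
RR = 0.2429 / 0.1089 = 2.23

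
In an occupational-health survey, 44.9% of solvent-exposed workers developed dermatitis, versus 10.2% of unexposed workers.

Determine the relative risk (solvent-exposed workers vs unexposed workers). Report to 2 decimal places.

RR = 0.4490 / 0.1020 = 4.40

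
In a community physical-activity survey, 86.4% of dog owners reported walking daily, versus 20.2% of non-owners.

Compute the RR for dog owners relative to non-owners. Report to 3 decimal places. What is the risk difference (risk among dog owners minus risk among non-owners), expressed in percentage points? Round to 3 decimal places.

RR = 4.277; RD = 66.200

RR = 0.8640 / 0.2020 = 4.277
risk difference = 0.8640 − 0.2020 = 0.6620 → 66.200 percentage points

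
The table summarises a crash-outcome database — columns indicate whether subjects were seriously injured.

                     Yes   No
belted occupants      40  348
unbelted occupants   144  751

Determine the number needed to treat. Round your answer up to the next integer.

NNT = 18

risk, belted occupants = 40/388 = 0.103093
risk, unbelted occupants = 144/895 = 0.160894
absolute risk difference = 0.057801
1 / 0.057801 = 17.301 → round up → 18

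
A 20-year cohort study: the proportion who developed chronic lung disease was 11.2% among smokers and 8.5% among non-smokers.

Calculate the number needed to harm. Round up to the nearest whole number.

38

absolute risk difference = 0.027000
1 / 0.027000 = 37.037 → round up → 38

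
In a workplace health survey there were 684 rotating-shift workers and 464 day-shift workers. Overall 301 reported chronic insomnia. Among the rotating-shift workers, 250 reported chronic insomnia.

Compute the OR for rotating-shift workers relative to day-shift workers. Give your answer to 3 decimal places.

rotating-shift workers without the outcome: 684 − 250 = 434
day-shift workers with the outcome: 301 − 250 = 51
day-shift workers without the outcome: 464 − 51 = 413
OR = (250 × 413) / (434 × 51) = 103250/22134 ≈ 4.665

OR: 4.665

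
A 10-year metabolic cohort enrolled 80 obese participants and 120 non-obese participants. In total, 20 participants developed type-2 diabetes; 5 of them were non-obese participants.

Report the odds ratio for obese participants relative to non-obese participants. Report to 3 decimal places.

OR: 5.308

obese participants with the outcome: 20 − 5 = 15
obese participants without the outcome: 80 − 15 = 65
non-obese participants without the outcome: 120 − 5 = 115
OR = (15 × 115) / (65 × 5) = 1725/325 ≈ 5.308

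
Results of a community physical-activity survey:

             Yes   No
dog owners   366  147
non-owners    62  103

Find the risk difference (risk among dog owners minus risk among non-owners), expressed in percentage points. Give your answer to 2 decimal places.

33.77

risk, dog owners = 366/513 = 0.7135
risk, non-owners = 62/165 = 0.3758
risk difference = 0.7135 − 0.3758 = 0.3377 → 33.77 percentage points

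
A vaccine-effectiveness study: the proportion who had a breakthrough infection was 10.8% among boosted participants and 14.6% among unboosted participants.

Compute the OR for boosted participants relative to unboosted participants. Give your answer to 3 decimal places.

0.708

odds, boosted participants = 0.1080/0.8920 = 0.1211
odds, unboosted participants = 0.1460/0.8540 = 0.1710
OR = 0.1211 / 0.1710 = 0.708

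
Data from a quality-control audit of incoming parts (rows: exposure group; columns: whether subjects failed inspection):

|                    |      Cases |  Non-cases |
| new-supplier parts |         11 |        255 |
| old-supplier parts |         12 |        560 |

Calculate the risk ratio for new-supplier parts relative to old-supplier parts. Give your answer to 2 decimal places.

RR: 1.97

risk, new-supplier parts = 11/266 = 0.04135
risk, old-supplier parts = 12/572 = 0.02098
RR = 0.04135 / 0.02098 = 1.97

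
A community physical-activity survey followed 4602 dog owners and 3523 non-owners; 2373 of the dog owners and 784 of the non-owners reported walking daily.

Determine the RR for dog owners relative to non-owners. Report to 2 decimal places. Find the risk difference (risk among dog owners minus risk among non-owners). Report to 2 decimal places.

RR = 2.32; RD = 0.29

risk, dog owners = 2373/4602 = 0.5156
risk, non-owners = 784/3523 = 0.2225
RR = 0.5156 / 0.2225 = 2.32
risk difference = 0.5156 − 0.2225 = 0.29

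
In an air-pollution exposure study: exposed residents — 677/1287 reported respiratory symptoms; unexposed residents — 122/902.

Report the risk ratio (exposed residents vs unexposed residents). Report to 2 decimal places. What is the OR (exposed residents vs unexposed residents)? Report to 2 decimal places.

RR = 3.89; OR = 7.10

risk, exposed residents = 677/1287 = 0.5260
risk, unexposed residents = 122/902 = 0.1353
RR = 0.5260 / 0.1353 = 3.89
OR = (677 × 780) / (610 × 122) = 528060/74420 ≈ 7.10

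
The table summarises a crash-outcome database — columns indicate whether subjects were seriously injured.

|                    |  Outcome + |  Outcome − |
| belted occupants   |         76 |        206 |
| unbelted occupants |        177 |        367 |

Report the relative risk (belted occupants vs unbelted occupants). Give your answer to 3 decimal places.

RR: 0.828

risk, belted occupants = 76/282 = 0.2695
risk, unbelted occupants = 177/544 = 0.3254
RR = 0.2695 / 0.3254 = 0.828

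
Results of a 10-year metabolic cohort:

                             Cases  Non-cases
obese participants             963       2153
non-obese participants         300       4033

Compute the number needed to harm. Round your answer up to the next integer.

NNH = 5

risk, obese participants = 963/3116 = 0.309050
risk, non-obese participants = 300/4333 = 0.069236
absolute risk difference = 0.239814
1 / 0.239814 = 4.170 → round up → 5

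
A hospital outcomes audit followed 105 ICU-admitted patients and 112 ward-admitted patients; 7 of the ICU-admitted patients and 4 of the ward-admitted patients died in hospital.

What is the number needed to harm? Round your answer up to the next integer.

NNH ≈ 33

risk, ICU-admitted patients = 7/105 = 0.066667
risk, ward-admitted patients = 4/112 = 0.035714
absolute risk difference = 0.030952
1 / 0.030952 = 32.308 → round up → 33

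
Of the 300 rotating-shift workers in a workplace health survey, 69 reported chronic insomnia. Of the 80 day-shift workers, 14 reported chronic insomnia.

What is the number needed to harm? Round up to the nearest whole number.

risk, rotating-shift workers = 69/300 = 0.230000
risk, day-shift workers = 14/80 = 0.175000
absolute risk difference = 0.055000
1 / 0.055000 = 18.182 → round up → 19

NNH ≈ 19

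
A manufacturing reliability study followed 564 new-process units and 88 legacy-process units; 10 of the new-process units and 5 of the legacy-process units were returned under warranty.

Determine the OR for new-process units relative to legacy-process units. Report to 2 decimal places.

odds, new-process units = 10/554 = 0.01805
odds, legacy-process units = 5/83 = 0.06024
OR = 0.01805 / 0.06024 = 0.30

OR: 0.30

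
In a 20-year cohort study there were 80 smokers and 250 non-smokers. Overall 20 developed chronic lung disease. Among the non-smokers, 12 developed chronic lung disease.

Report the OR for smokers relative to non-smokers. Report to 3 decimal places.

smokers with the outcome: 20 − 12 = 8
smokers without the outcome: 80 − 8 = 72
non-smokers without the outcome: 250 − 12 = 238
odds, smokers = 8/72 = 0.11111
odds, non-smokers = 12/238 = 0.05042
OR = 0.11111 / 0.05042 = 2.204

OR ≈ 2.204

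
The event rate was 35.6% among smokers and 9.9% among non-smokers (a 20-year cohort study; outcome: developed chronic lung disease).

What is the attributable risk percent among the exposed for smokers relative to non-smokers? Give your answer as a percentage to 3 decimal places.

AR% = (0.3560 − 0.0990) / 0.3560 = 0.7219 → 72.191%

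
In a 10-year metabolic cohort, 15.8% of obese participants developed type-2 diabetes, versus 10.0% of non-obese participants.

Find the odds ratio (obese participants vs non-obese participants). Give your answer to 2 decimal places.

OR = 1.69

odds, obese participants = 0.1580/0.8420 = 0.1876
odds, non-obese participants = 0.1000/0.9000 = 0.1111
OR = 0.1876 / 0.1111 = 1.69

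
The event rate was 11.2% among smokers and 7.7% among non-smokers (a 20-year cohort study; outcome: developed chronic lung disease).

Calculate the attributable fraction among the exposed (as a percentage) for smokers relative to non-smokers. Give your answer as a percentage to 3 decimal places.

AR% = (0.1120 − 0.0770) / 0.1120 = 0.3125 → 31.250%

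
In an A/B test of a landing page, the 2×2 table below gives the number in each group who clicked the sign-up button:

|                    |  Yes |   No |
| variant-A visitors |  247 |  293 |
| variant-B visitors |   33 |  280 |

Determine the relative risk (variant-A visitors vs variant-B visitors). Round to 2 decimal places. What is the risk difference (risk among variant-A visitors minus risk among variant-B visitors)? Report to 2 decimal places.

risk, variant-A visitors = 247/540 = 0.4574
risk, variant-B visitors = 33/313 = 0.1054
RR = 0.4574 / 0.1054 = 4.34
risk difference = 0.4574 − 0.1054 = 0.35

RR = 4.34; RD = 0.35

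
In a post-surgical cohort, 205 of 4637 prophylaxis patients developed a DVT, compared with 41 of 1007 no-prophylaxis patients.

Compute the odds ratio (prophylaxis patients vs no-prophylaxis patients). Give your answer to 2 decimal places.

OR ≈ 1.09

odds, prophylaxis patients = 205/4432 = 0.04625
odds, no-prophylaxis patients = 41/966 = 0.04244
OR = 0.04625 / 0.04244 = 1.09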